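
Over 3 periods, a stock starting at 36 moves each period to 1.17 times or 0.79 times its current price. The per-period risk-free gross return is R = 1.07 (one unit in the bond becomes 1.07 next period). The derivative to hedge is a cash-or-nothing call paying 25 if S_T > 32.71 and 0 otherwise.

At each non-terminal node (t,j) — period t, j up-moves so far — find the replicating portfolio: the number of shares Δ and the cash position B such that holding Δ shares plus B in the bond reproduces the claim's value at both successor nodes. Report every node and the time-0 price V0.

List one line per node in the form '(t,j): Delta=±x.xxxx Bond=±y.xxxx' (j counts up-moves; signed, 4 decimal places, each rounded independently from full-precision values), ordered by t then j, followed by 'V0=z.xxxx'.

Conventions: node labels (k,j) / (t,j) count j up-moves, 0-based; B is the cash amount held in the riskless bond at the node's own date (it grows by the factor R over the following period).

Since d<R<u, set p* = (R−d)/(u−d) = 0.7368; price each node as the discounted p*-expectation of its children.
Terminal payoffs: V(3,0)=0.0000, V(3,1)=0.0000, V(3,2)=25.0000, V(3,3)=25.0000
  t=2,j=0: stock 22.4676 → up 26.2871 (V=0.0000), down 17.7494 (V=0.0000). Price 0.0000; hedge Δ=0.0000, bond B=0.0000.
  t=2,j=1: stock 33.2748 → up 38.9315 (V=25.0000), down 26.2871 (V=0.0000). Price 17.2159; hedge Δ=1.9772, bond B=-48.5735.
  t=2,j=2: stock 49.2804 → up 57.6581 (V=25.0000), down 38.9315 (V=25.0000). Price 23.3645; hedge Δ=0.0000, bond B=23.3645.
  t=1,j=0: stock 28.4400 → up 33.2748 (V=17.2159), down 22.4676 (V=0.0000). Price 11.8555; hedge Δ=1.5930, bond B=-33.4496.
  t=1,j=1: stock 42.1200 → up 49.2804 (V=23.3645), down 33.2748 (V=17.2159). Price 20.3238; hedge Δ=0.3841, bond B=4.1434.
  t=0,j=0: stock 36.0000 → up 42.1200 (V=20.3238), down 28.4400 (V=11.8555). Price 16.9115; hedge Δ=0.6190, bond B=-5.3734.
Sanity check at the root: Δ(0,0)·S0 + B(0,0) reproduces V0 = 16.9115.

(0,0): Delta=0.6190 Bond=-5.3734
(1,0): Delta=1.5930 Bond=-33.4496
(1,1): Delta=0.3841 Bond=4.1434
(2,0): Delta=0.0000 Bond=0.0000
(2,1): Delta=1.9772 Bond=-48.5735
(2,2): Delta=0.0000 Bond=23.3645
V0=16.9115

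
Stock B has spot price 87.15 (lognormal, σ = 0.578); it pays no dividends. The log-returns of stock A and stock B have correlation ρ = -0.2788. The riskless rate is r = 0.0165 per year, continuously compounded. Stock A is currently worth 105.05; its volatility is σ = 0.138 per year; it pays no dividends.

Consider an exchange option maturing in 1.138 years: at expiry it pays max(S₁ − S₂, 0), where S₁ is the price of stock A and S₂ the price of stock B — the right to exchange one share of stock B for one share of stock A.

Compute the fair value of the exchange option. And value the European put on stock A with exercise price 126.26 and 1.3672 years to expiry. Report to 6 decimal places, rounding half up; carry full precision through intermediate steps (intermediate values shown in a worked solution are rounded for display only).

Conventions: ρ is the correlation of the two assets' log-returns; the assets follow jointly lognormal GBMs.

σ_eff = √(σ₁² + σ₂² − 2ρσ₁σ₂) = √(0.138² + 0.578² − 2·-0.2788·0.138·0.578) = 0.630559
d₁ = (ln(S₁/S₂) + (q₂ − q₁ + σ_eff²/2)T) / (σ_eff√T) = (ln(105.05/87.15) + (0.0 − 0.0 + 0.198802)·1.138) / 0.672662 = 0.614042
d₂ = d₁ − σ_eff√T = 0.614042 − 0.672662 = -0.058620
N(d₁) = 0.730406,  N(d₂) = 0.476627
V = S₁·e^{−q₁T}·N(d₁) − S₂·e^{−q₂T}·N(d₂) = 76.729173 − 41.538086 = 35.191087
[vanilla: stock A put K=126.26]
σ√T = 0.138·√1.3672 = 0.161360
d₁ = (ln(S/K) + (r+σ²/2)T) / (σ√T) = (ln(105.05/126.26) + (0.0165+0.138²/2)·1.3672) / 0.161360 = (-0.183907 + 0.035577) / 0.161360 = -0.919248
d₂ = d₁ − σ√T = -0.919248 − 0.161360 = -1.080608
e^{−rT} = 0.977694
N(−d₁) = 0.821017,  N(−d₂) = 0.860064
price = K·e^{−rT}·N(−d₂) − S·N(−d₁) = 106.169424 − 86.247838 = 19.921586

exchange price = 35.191087
price(stock A put K=126.26) = 19.921586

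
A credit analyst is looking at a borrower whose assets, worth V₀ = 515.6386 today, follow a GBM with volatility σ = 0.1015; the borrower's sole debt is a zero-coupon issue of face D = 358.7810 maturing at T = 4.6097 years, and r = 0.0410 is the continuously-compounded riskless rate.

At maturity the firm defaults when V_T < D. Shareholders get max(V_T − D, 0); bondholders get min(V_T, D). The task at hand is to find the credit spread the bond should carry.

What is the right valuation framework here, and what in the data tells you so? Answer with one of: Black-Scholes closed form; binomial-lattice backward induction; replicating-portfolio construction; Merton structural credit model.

Key observation: assets follow a GBM and default happens iff V_T < 358.7810; valuing claims on that split (equity as a call, risky debt as the residual) is the structural model's definition.

framework: Merton structural credit model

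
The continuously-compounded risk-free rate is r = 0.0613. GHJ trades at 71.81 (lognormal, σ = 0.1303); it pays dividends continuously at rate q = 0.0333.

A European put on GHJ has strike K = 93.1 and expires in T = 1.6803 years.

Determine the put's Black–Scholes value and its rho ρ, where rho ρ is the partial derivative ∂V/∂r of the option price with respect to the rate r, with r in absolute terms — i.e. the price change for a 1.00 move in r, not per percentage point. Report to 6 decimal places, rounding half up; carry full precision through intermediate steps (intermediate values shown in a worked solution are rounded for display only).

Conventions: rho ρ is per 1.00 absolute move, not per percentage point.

price = 16.717570
ρ = -128.478831

σ√T = 0.1303·√1.6803 = 0.168903
d₁ = (ln(S/K) + (r−q+σ²/2)T) / (σ√T) = (ln(71.81/93.1) + (0.0613−0.0333+0.1303²/2)·1.6803) / 0.168903 = (-0.259650 + 0.061313) / 0.168903 = -1.174270
d₂ = d₁ − σ√T = -1.174270 − 0.168903 = -1.343173
e^{−rT} = 0.902125
e^{−qT} = 0.945583
N(−d₁) = 0.879857,  N(−d₂) = 0.910392
Put price V = K·e^{−rT}·N(−d₂) − S·e^{−qT}·N(−d₁) = 76.461841 − 59.744271 = 16.717570
ρ = −K·T·e^{−rT}·N(−d₂) = -128.478831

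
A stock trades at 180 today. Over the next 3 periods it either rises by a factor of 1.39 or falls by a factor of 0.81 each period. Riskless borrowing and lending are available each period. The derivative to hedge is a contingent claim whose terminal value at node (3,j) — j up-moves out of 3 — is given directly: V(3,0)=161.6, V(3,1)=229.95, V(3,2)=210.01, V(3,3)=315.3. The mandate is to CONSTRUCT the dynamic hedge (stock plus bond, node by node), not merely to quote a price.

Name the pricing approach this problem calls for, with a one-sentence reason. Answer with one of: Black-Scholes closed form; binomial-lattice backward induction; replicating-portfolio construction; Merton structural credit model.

framework: replicating-portfolio construction

Key observation: the deliverable is the dynamic trading strategy on the 3-step tree (spot 180, moves 1.39 and 0.81), so the valuation must go through the node-by-node replicating-portfolio solve.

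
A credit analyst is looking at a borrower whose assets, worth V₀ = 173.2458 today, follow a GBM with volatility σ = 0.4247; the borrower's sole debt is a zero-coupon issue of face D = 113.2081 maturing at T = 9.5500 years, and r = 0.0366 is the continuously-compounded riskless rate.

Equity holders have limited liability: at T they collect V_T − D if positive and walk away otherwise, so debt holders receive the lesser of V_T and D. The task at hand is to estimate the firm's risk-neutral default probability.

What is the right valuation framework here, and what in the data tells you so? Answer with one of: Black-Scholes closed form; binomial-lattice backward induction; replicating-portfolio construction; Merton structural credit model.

framework: Merton structural credit model

Key observation: a levered firm with one bullet debt due at 9.5500 years is the canonical structural-credit setup: equity is a call on the firm's assets struck at the face value.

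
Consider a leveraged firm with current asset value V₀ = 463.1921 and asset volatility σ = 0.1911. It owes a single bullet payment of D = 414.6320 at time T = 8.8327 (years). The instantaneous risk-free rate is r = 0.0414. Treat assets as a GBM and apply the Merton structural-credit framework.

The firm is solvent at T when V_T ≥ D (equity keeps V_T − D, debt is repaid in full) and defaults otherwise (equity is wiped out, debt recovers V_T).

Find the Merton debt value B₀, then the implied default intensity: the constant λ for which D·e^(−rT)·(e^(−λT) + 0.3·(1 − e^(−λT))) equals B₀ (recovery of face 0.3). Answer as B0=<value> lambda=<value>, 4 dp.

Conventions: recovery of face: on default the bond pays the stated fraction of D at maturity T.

B0=264.9381 lambda=0.0135

Work the structural quantities from V₀ = 463.1921 against face 414.6320:
d₁ = [ln(V₀/D) + (r + σ²/2)T] / (σ√T)
   = [ln(463.1921/414.6320) + (0.0414 + 0.5·0.1911²)·8.8327] / (0.1911·√8.8327)
   = [0.110750 + 0.526955] / 0.567946 = 1.122827
d₂ = d₁ − σ√T = 1.122827 − 0.567946 = 0.554881
N(d₁) = 0.869245,  N(d₂) = 0.710512,  e^(−rT) = 0.693729
E₀ = V₀·N(d₁) − D·e^(−rT)·N(d₂)
   = 463.1921·0.869245 − 414.6320·0.693729·0.710512 = 198.253962
B₀ = V₀ − E₀ = 463.1921 − 198.253962 = 264.938138
e^(−λT) = (B₀·e^(rT)/D − 0.3)/(1 − 0.3) = (264.9381·1.441485/414.6320 − 0.3)/0.7 = 0.88724004
λ = −ln(0.88724004)/8.8327 = 0.013545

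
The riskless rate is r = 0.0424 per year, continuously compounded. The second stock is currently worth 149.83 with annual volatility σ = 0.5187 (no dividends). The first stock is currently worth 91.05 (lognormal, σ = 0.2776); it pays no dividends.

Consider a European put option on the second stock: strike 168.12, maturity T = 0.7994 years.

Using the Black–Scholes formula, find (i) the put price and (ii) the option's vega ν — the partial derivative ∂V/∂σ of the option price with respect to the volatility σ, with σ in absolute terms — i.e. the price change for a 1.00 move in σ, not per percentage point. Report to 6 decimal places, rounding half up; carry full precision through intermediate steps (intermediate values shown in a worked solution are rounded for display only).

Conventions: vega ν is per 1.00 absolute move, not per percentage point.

σ√T = 0.5187·√0.7994 = 0.463765
d₁ = (ln(S/K) + (r+σ²/2)T) / (σ√T) = (ln(149.83/168.12) + (0.0424+0.5187²/2)·0.7994) / 0.463765 = (-0.115177 + 0.141434) / 0.463765 = 0.056617
d₂ = d₁ − σ√T = 0.056617 − 0.463765 = -0.407148
e^{−rT} = 0.966673
N(−d₁) = 0.477425,  N(−d₂) = 0.658050
Put price V = K·e^{−rT}·N(−d₂) − S·N(−d₁) = 106.944478 − 71.532606 = 35.411872
φ(d₁) = (1/√(2π))·e^{−d₁²/2} = 0.398303
ν = S·φ(d₁)·√T = 53.357424

price = 35.411872
ν = 53.357424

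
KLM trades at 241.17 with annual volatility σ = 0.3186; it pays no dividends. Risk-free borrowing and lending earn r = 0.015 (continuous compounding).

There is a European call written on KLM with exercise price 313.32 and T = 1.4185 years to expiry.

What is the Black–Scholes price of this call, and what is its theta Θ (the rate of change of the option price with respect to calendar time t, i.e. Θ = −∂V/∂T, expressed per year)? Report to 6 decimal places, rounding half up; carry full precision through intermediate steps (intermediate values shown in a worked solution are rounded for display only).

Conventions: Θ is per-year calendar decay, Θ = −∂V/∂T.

price = 16.312889
Θ = -12.604950

σ√T = 0.3186·√1.4185 = 0.379455
d₁ = (ln(S/K) + (r+σ²/2)T) / (σ√T) = (ln(241.17/313.32) + (0.015+0.3186²/2)·1.4185) / 0.379455 = (-0.261723 + 0.093271) / 0.379455 = -0.443932
d₂ = d₁ − σ√T = -0.443932 − 0.379455 = -0.823387
e^{−rT} = 0.978947
N(d₁) = 0.328546,  N(d₂) = 0.205144
Call price V = S·N(d₁) − K·e^{−rT}·N(d₂) = 79.235392 − 62.922503 = 16.312889
φ(d₁) = (1/√(2π))·e^{−d₁²/2} = 0.361506
Θ = −S·φ(d₁)·σ/(2√T) − r·K·e^{−rT}·N(d₂) = −11.661113 − 0.943838 = -12.604950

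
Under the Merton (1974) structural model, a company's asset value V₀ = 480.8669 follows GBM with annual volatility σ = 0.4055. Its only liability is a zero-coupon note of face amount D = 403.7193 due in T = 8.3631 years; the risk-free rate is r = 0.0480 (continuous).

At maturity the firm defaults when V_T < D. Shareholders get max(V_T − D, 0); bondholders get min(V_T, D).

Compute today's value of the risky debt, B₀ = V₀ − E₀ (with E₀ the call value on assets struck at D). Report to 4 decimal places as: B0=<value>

Apply the equity-as-call identities (strike 403.7193, horizon 8.3631 years):
d₁ = [ln(V₀/D) + (r + σ²/2)T] / (σ√T)
   = [ln(480.8669/403.7193) + (0.0480 + 0.5·0.4055²)·8.3631] / (0.4055·√8.3631)
   = [0.174871 + 1.089002] / 1.172666 = 1.077777
d₂ = d₁ − σ√T = 1.077777 − 1.172666 = -0.094890
N(d₁) = 0.859433,  N(d₂) = 0.462201,  e^(−rT) = 0.669363
E₀ = V₀·N(d₁) − D·e^(−rT)·N(d₂)
   = 480.8669·0.859433 − 403.7193·0.669363·0.462201 = 288.370196
B₀ = V₀ − E₀ = 480.8669 − 288.370196 = 192.496704

B0=192.4967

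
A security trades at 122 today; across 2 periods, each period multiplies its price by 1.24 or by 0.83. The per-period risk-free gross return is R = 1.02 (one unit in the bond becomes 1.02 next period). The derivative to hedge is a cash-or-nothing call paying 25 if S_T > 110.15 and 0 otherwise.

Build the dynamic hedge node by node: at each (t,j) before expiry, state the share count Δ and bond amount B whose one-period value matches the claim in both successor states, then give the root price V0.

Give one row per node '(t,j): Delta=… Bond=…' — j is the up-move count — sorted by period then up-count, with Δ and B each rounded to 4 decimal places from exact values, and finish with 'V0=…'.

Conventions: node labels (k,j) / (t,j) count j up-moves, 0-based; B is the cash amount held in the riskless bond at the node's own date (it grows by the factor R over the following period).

Arbitrage-free pricing uses the up-move probability p* = (R−d)/(u−d) = 0.4634, discounting each step at R = 1.02.
At maturity the claim pays: V(2,0)=0.0000, V(2,1)=25.0000, V(2,2)=25.0000
  t=1,j=0: stock 101.2600 → up 125.5624 (V=25.0000), down 84.0458 (V=0.0000). Price 11.3582; hedge Δ=0.6022, bond B=-49.6174.
  t=1,j=1: stock 151.2800 → up 187.5872 (V=25.0000), down 125.5624 (V=25.0000). Price 24.5098; hedge Δ=0.0000, bond B=24.5098.
  t=0,j=0: stock 122.0000 → up 151.2800 (V=24.5098), down 101.2600 (V=11.3582). Price 17.1106; hedge Δ=0.2629, bond B=-14.9664.
Check: Δ(0,0)·S0 + B(0,0) = 17.1106 = V0.

(0,0): Delta=0.2629 Bond=-14.9664
(1,0): Delta=0.6022 Bond=-49.6174
(1,1): Delta=0.0000 Bond=24.5098
V0=17.1106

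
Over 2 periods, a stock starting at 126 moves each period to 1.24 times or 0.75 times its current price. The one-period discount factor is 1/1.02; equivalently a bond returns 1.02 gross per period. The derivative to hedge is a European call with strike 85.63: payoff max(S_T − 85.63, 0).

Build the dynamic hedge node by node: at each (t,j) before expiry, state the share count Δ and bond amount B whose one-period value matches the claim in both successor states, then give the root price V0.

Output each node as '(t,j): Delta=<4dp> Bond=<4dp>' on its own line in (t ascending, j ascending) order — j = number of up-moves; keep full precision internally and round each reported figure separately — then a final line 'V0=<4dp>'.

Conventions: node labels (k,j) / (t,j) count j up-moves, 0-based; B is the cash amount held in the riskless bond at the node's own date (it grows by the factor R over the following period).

Under the risk-neutral measure, an up-move has probability p* = (R−d)/(u−d) = 0.5510 and values discount at R = 1.02.
Payoffs at expiry: V(2,0)=0.0000, V(2,1)=31.5500, V(2,2)=108.1076
(1,0): S=94.5000. Δ = (V_up−V_dn)/(S_up−S_dn) = (31.5500−0.0000)/(117.1800−70.8750) = 0.6814. V = [p*·31.5500 + (1−p*)·0.0000]/1.02 = 17.0438. B = V − Δ·S = -47.3439.
(1,1): S=156.2400. Δ = (V_up−V_dn)/(S_up−S_dn) = (108.1076−31.5500)/(193.7376−117.1800) = 1.0000. V = [p*·108.1076 + (1−p*)·31.5500]/1.02 = 72.2890. B = V − Δ·S = -83.9510.
(0,0): S=126.0000. Δ = (V_up−V_dn)/(S_up−S_dn) = (72.2890−17.0438)/(156.2400−94.5000) = 0.8948. V = [p*·72.2890 + (1−p*)·17.0438]/1.02 = 46.5540. B = V − Δ·S = -66.1913.
Verification: the root portfolio costs Δ(0,0)·S0 + B(0,0) = 46.5540, matching V0.

(0,0): Delta=0.8948 Bond=-66.1913
(1,0): Delta=0.6814 Bond=-47.3439
(1,1): Delta=1.0000 Bond=-83.9510
V0=46.5540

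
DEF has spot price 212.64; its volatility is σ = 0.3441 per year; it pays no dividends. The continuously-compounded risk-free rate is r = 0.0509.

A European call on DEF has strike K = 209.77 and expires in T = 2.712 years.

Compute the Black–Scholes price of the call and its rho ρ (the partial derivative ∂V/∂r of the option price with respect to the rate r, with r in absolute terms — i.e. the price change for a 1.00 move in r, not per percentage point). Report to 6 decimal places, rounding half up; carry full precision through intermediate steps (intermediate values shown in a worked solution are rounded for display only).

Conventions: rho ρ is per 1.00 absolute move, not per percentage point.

σ√T = 0.3441·√2.712 = 0.566669
d₁ = (ln(S/K) + (r+σ²/2)T) / (σ√T) = (ln(212.64/209.77) + (0.0509+0.3441²/2)·2.712) / 0.566669 = (0.013589 + 0.298598) / 0.566669 = 0.550915
d₂ = d₁ − σ√T = 0.550915 − 0.566669 = -0.015754
e^{−rT} = 0.871063
N(d₁) = 0.709154,  N(d₂) = 0.493715
Call price V = S·N(d₁) − K·e^{−rT}·N(d₂) = 150.794529 − 90.213115 = 60.581414
ρ = K·T·e^{−rT}·N(d₂) = 244.657968

price = 60.581414
ρ = 244.657968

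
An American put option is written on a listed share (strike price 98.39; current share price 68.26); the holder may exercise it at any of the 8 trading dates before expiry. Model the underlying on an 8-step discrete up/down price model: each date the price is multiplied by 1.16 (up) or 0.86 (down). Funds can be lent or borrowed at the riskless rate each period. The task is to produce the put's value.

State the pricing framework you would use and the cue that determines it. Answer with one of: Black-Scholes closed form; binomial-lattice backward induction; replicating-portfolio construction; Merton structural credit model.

framework: binomial-lattice backward induction

Key observation: the put (strike 98.39 on spot 68.26) is American-style on a 8-step discrete price model, so the early-exercise decision at every node requires stepwise backward valuation — a closed form cannot price the exercise right.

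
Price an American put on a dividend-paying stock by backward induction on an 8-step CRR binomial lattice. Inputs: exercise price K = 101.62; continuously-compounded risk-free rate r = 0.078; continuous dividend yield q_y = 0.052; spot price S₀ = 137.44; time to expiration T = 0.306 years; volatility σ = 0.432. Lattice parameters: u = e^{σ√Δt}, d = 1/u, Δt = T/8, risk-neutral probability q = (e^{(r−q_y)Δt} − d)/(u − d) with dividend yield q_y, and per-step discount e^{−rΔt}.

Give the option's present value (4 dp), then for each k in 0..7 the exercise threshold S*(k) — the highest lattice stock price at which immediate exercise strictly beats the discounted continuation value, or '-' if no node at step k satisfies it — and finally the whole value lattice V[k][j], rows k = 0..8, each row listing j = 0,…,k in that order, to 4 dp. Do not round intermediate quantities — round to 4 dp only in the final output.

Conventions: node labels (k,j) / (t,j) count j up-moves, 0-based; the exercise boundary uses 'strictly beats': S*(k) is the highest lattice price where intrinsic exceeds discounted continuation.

price = 1.2848
boundary = - - - - - - 82.7856 90.0841
tree:
1.2848
2.1214 0.4035
3.4491 0.7233 0.0660
5.5033 1.2871 0.1286 0.0000
8.5773 2.2702 0.2503 0.0000 0.0000
12.9706 3.9609 0.4872 0.0000 0.0000 0.0000
18.8344 6.8183 0.9484 0.0000 0.0000 0.0000 0.0000
25.5415 11.5359 1.8463 0.0000 0.0000 0.0000 0.0000 0.0000
31.7053 18.8344 3.5941 0.0000 0.0000 0.0000 0.0000 0.0000 0.0000

params: Δt=0.03825 u=1.08816 d=0.91898 q=0.48477 e^(-rΔt)=0.99702
t_8 payoffs: 31.7053 18.8344 3.5941 0.0000 0.0000 0.0000 0.0000 0.0000 0.0000
t_7: node(7,0) S=76.0785 payoff=25.5415 vs cont=25.3900 → 25.5415 [stop]  node(7,1) S=90.0841 payoff=11.5359 vs cont=11.4122 → 11.5359 [stop]  node(7,2) S=106.6680 payoff=0.0000 vs cont=1.8463 → 1.8463 [wait]  node(7,3) S=126.3049 payoff=0.0000 vs cont=0.0000 → 0.0000 [wait]  node(7,4) S=149.5568 payoff=0.0000 vs cont=0.0000 → 0.0000 [wait]  node(7,5) S=177.0893 payoff=0.0000 vs cont=0.0000 → 0.0000 [wait]  node(7,6) S=209.6903 payoff=0.0000 vs cont=0.0000 → 0.0000 [wait]  node(7,7) S=248.2930 payoff=0.0000 vs cont=0.0000 → 0.0000 [wait]  ⇒ S*(7)=90.0841
t_6: node(6,0) S=82.7856 payoff=18.8344 vs cont=18.6962 → 18.8344 [stop]  node(6,1) S=98.0259 payoff=3.5941 vs cont=6.8183 → 6.8183 [wait]  node(6,2) S=116.0719 payoff=0.0000 vs cont=0.9484 → 0.9484 [wait]  node(6,3) S=137.4400 payoff=0.0000 vs cont=0.0000 → 0.0000 [wait]  node(6,4) S=162.7418 payoff=0.0000 vs cont=0.0000 → 0.0000 [wait]  node(6,5) S=192.7016 payoff=0.0000 vs cont=0.0000 → 0.0000 [wait]  node(6,6) S=228.1768 payoff=0.0000 vs cont=0.0000 → 0.0000 [wait]  ⇒ S*(6)=82.7856
t_5: node(5,0) S=90.0841 payoff=11.5359 vs cont=12.9706 → 12.9706 [wait]  node(5,1) S=106.6680 payoff=0.0000 vs cont=3.9609 → 3.9609 [wait]  node(5,2) S=126.3049 payoff=0.0000 vs cont=0.4872 → 0.4872 [wait]  node(5,3) S=149.5568 payoff=0.0000 vs cont=0.0000 → 0.0000 [wait]  node(5,4) S=177.0893 payoff=0.0000 vs cont=0.0000 → 0.0000 [wait]  node(5,5) S=209.6903 payoff=0.0000 vs cont=0.0000 → 0.0000 [wait]  ⇒ S*(5)=-
t_4: node(4,0) S=98.0259 payoff=3.5941 vs cont=8.5773 → 8.5773 [wait]  node(4,1) S=116.0719 payoff=0.0000 vs cont=2.2702 → 2.2702 [wait]  node(4,2) S=137.4400 payoff=0.0000 vs cont=0.2503 → 0.2503 [wait]  node(4,3) S=162.7418 payoff=0.0000 vs cont=0.0000 → 0.0000 [wait]  node(4,4) S=192.7016 payoff=0.0000 vs cont=0.0000 → 0.0000 [wait]  ⇒ S*(4)=-
t_3: node(3,0) S=106.6680 payoff=0.0000 vs cont=5.5033 → 5.5033 [wait]  node(3,1) S=126.3049 payoff=0.0000 vs cont=1.2871 → 1.2871 [wait]  node(3,2) S=149.5568 payoff=0.0000 vs cont=0.1286 → 0.1286 [wait]  node(3,3) S=177.0893 payoff=0.0000 vs cont=0.0000 → 0.0000 [wait]  ⇒ S*(3)=-
t_2: node(2,0) S=116.0719 payoff=0.0000 vs cont=3.4491 → 3.4491 [wait]  node(2,1) S=137.4400 payoff=0.0000 vs cont=0.7233 → 0.7233 [wait]  node(2,2) S=162.7418 payoff=0.0000 vs cont=0.0660 → 0.0660 [wait]  ⇒ S*(2)=-
t_1: node(1,0) S=126.3049 payoff=0.0000 vs cont=2.1214 → 2.1214 [wait]  node(1,1) S=149.5568 payoff=0.0000 vs cont=0.4035 → 0.4035 [wait]  ⇒ S*(1)=-
t_0: node(0,0) S=137.4400 payoff=0.0000 vs cont=1.2848 → 1.2848 [wait]  ⇒ S*(0)=-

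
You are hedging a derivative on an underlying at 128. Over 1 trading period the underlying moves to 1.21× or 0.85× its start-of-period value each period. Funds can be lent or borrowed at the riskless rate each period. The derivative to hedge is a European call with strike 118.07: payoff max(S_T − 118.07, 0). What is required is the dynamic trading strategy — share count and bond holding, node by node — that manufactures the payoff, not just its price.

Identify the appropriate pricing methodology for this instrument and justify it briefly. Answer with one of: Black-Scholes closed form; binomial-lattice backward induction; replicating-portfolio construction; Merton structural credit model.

Key observation: the mandate to exhibit the hedge at every date and state singles out the replicating-portfolio construction on the 1-period tree with factors 1.21 and 0.85 from 128.

framework: replicating-portfolio construction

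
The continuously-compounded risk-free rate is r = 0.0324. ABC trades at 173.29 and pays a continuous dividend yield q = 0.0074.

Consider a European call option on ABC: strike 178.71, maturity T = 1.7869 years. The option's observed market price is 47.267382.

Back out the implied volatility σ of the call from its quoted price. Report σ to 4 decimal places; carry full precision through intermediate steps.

sigma = 0.5190

At σ = 0.5190 the Black–Scholes value reproduces the quote:
σ√T = 0.519·√1.7869 = 0.693773
d₁ = (ln(S/K) + (r−q+σ²/2)T) / (σ√T) = (ln(173.29/178.71) + (0.0324−0.0074+0.519²/2)·1.7869) / 0.693773 = (-0.030798 + 0.285333) / 0.693773 = 0.366885
d₂ = d₁ − σ√T = 0.366885 − 0.693773 = -0.326888
e^{−rT} = 0.943749
e^{−qT} = 0.986864
N(d₁) = 0.643148,  N(d₂) = 0.371876
V = S·e^{−qT}·N(d₁) − K·e^{−rT}·N(d₂) = 109.987046 − 62.719664 = 47.267382 (matching the quote); vega is positive throughout, so no other σ reproduces this price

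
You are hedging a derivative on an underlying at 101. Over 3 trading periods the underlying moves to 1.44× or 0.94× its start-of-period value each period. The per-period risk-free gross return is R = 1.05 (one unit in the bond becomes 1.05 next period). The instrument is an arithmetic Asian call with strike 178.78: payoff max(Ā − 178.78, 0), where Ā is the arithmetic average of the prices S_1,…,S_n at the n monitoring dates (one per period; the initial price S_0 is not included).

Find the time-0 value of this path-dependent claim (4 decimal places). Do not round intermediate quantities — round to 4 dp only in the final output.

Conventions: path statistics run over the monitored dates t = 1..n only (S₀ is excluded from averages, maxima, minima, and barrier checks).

price = 0.5357

Risk-neutral up-probability p* = (R−d)/(u−d) = (1.05−0.94)/(1.44−0.94) = 0.2200; the claim prices as the p*-weighted sum of path payoffs discounted by R^3.
Enumerate all 2^3 = 8 price paths (U = up ×1.44, D = down ×0.94); each path with k up-moves has probability p*^k·(1−p*)^(3−k).
DDD: Ā=89.3575, payoff=0.0000, prob=0.474552
UDD: Ā=136.8881, payoff=0.0000, prob=0.133848
DUD: Ā=120.0548, payoff=0.0000, prob=0.133848
UUD: Ā=183.9137, payoff=5.1337, prob=0.037752
DDU: Ā=104.2315, payoff=0.0000, prob=0.133848
UDU: Ā=159.6737, payoff=0.0000, prob=0.037752
DUU: Ā=142.8404, payoff=0.0000, prob=0.037752
UUU: Ā=218.8193, payoff=40.0393, prob=0.010648
Price = Σ prob·payoff / R^3 = 0.620147 / 1.157625 = 0.5357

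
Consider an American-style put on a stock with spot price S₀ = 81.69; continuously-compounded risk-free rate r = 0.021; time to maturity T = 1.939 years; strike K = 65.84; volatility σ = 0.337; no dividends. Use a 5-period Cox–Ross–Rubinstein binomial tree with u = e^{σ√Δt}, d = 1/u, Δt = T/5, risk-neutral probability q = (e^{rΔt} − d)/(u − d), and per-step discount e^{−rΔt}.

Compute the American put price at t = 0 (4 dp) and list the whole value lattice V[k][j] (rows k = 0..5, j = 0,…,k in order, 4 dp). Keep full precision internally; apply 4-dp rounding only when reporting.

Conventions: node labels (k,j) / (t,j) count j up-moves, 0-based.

Δt=0.38780, u=1.23351, d=0.81070, q=0.46707, disc=e^(-rΔt)=0.99189
k=5 terminal: V=max(K-S,0) → 37.2339 22.3146 0.0000 0.0000 0.0000 0.0000
k=4: j=0 S=35.2859 intr=30.5541 cont=30.0201 V=30.5541[EX]; j=1 S=53.6890 intr=12.1510 cont=11.7957 V=12.1510[EX]; j=2 S=81.6900 intr=0.0000 cont=0.0000 V=0.0000[hold]; j=3 S=124.2947 intr=0.0000 cont=0.0000 V=0.0000[hold]; j=4 S=189.1196 intr=0.0000 cont=0.0000 V=0.0000[hold]
k=3: j=0 S=43.5254 intr=22.3146 cont=21.7805 V=22.3146[EX]; j=1 S=66.2258 intr=0.0000 cont=6.4232 V=6.4232[hold]; j=2 S=100.7653 intr=0.0000 cont=0.0000 V=0.0000[hold]; j=3 S=153.3185 intr=0.0000 cont=0.0000 V=0.0000[hold]
k=2: j=0 S=53.6890 intr=12.1510 cont=14.7714 V=14.7714[hold]; j=1 S=81.6900 intr=0.0000 cont=3.3954 V=3.3954[hold]; j=2 S=124.2947 intr=0.0000 cont=0.0000 V=0.0000[hold]
k=1: j=0 S=66.2258 intr=0.0000 cont=9.3814 V=9.3814[hold]; j=1 S=100.7653 intr=0.0000 cont=1.7948 V=1.7948[hold]
k=0: j=0 S=81.6900 intr=0.0000 cont=5.7906 V=5.7906[hold]

price = 5.7906
tree:
5.7906
9.3814 1.7948
14.7714 3.3954 0.0000
22.3146 6.4232 0.0000 0.0000
30.5541 12.1510 0.0000 0.0000 0.0000
37.2339 22.3146 0.0000 0.0000 0.0000 0.0000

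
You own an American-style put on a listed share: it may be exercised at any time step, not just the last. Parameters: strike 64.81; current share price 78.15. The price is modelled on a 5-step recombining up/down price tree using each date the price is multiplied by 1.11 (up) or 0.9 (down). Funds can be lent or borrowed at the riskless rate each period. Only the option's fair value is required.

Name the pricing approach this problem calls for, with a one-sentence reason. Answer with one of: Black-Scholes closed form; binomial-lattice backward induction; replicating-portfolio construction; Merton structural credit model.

framework: binomial-lattice backward induction

Key observation: early exercise of the strike-64.81 put must be checked at each of the 5 dates (spot 78.15), which forces a node-by-node comparison of intrinsic and continuation value backward from expiry.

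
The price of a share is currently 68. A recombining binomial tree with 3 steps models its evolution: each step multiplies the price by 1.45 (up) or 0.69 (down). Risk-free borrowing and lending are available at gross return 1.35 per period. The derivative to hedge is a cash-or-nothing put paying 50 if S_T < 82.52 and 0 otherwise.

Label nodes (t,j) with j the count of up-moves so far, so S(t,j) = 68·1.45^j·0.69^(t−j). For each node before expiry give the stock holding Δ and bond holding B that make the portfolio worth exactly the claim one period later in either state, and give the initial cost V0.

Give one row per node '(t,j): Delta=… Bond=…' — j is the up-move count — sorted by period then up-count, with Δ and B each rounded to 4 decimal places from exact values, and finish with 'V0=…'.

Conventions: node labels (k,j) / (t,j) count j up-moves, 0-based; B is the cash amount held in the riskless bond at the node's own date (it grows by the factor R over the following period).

No-arbitrage ⇒ martingale measure with p* = (R−d)/(u−d) = 0.8684.
Terminal payoffs: V(3,0)=50.0000, V(3,1)=50.0000, V(3,2)=0.0000, V(3,3)=0.0000
Node (2,0) S=32.3748: V=(p*·50.0000+(1−p*)·50.0000)/1.35=37.0370; Δ=(50.0000−50.0000)/(46.9435−22.3386)=0.0000; B=V−Δ·S=37.0370
Node (2,1) S=68.0340: V=(p*·0.0000+(1−p*)·50.0000)/1.35=4.8733; Δ=(0.0000−50.0000)/(98.6493−46.9435)=-0.9670; B=V−Δ·S=70.6628
Node (2,2) S=142.9700: V=(p*·0.0000+(1−p*)·0.0000)/1.35=0.0000; Δ=(0.0000−0.0000)/(207.3065−98.6493)=0.0000; B=V−Δ·S=0.0000
Node (1,0) S=46.9200: V=(p*·4.8733+(1−p*)·37.0370)/1.35=6.7447; Δ=(4.8733−37.0370)/(68.0340−32.3748)=-0.9020; B=V−Δ·S=49.0654
Node (1,1) S=98.6000: V=(p*·0.0000+(1−p*)·4.8733)/1.35=0.4750; Δ=(0.0000−4.8733)/(142.9700−68.0340)=-0.0650; B=V−Δ·S=6.8872
Node (0,0) S=68.0000: V=(p*·0.4750+(1−p*)·6.7447)/1.35=0.9629; Δ=(0.4750−6.7447)/(98.6000−46.9200)=-0.1213; B=V−Δ·S=9.2126
Verification: the root portfolio costs Δ(0,0)·S0 + B(0,0) = 0.9629, matching V0.

(0,0): Delta=-0.1213 Bond=9.2126
(1,0): Delta=-0.9020 Bond=49.0654
(1,1): Delta=-0.0650 Bond=6.8872
(2,0): Delta=0.0000 Bond=37.0370
(2,1): Delta=-0.9670 Bond=70.6628
(2,2): Delta=0.0000 Bond=0.0000
V0=0.9629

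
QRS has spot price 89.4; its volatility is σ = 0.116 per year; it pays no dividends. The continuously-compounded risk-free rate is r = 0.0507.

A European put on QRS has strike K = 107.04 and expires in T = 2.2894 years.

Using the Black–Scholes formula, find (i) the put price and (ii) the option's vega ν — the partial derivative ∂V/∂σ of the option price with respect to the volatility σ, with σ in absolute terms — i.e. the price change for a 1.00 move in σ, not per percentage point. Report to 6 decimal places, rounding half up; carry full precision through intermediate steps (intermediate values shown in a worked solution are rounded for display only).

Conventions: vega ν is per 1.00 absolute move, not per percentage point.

price = 9.836786
ν = 51.934398

σ√T = 0.116·√2.2894 = 0.175517
d₁ = (ln(S/K) + (r+σ²/2)T) / (σ√T) = (ln(89.4/107.04) + (0.0507+0.116²/2)·2.2894) / 0.175517 = (-0.180082 + 0.131476) / 0.175517 = -0.276932
d₂ = d₁ − σ√T = -0.276932 − 0.175517 = -0.452449
e^{−rT} = 0.890411
N(−d₁) = 0.609084,  N(−d₂) = 0.674527
Put price V = K·e^{−rT}·N(−d₂) − S·N(−d₁) = 64.288885 − 54.452099 = 9.836786
φ(d₁) = (1/√(2π))·e^{−d₁²/2} = 0.383934
ν = S·φ(d₁)·√T = 51.934398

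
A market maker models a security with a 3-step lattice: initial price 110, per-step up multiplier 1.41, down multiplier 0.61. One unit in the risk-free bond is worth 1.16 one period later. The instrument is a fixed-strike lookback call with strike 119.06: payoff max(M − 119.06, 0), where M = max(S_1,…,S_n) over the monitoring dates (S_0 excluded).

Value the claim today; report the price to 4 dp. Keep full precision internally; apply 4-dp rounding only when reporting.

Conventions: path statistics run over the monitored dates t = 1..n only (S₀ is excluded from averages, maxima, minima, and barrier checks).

Under the martingale measure an up-move has probability p* = 0.6875; value the claim as the probability-weighted average of per-path payoffs, discounted 3 periods at R = 1.16.
Enumerate all 2^3 = 8 price paths (U = up ×1.41, D = down ×0.61); each path with k up-moves has probability p*^k·(1−p*)^(3−k).
DDD: M=67.1000, payoff=0.0000, prob=0.030518
UDD: M=155.1000, payoff=36.0400, prob=0.067139
DUD: M=94.6110, payoff=0.0000, prob=0.067139
UUD: M=218.6910, payoff=99.6310, prob=0.147705
DDU: M=67.1000, payoff=0.0000, prob=0.067139
UDU: M=155.1000, payoff=36.0400, prob=0.147705
DUU: M=133.4015, payoff=14.3415, prob=0.147705
UUU: M=308.3543, payoff=189.2943, prob=0.324951
Price = Σ prob·payoff / R^3 = 86.088695 / 1.560896 = 55.1534

price = 55.1534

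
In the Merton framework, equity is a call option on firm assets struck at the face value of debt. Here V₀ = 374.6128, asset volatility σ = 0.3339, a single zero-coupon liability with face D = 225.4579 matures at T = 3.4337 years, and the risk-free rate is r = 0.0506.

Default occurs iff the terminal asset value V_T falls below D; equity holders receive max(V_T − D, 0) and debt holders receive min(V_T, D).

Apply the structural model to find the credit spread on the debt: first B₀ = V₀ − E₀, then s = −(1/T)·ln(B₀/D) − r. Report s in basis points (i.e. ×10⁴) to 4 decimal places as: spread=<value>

With assets at 374.6128 and a single debt payment of 225.4579 at 3.4337 years:
d₁ = [ln(V₀/D) + (r + σ²/2)T] / (σ√T)
   = [ln(374.6128/225.4579) + (0.0506 + 0.5·0.3339²)·3.4337] / (0.3339·√3.4337)
   = [0.507760 + 0.365155] / 0.618725 = 1.410829
d₂ = d₁ − σ√T = 1.410829 − 0.618725 = 0.792104
N(d₁) = 0.920852,  N(d₂) = 0.785850,  e^(−rT) = 0.840511
E₀ = V₀·N(d₁) − D·e^(−rT)·N(d₂)
   = 374.6128·0.920852 − 225.4579·0.840511·0.785850 = 196.044668
B₀ = V₀ − E₀ = 374.6128 − 196.044668 = 178.568132
spread = −(1/T)·ln(B₀/D) − r = −(1/3.4337)·ln(178.568132/225.4579) − 0.0506 = 0.01730437
in basis points: 0.01730437 × 10⁴ = 173.0437 bp

spread=173.0437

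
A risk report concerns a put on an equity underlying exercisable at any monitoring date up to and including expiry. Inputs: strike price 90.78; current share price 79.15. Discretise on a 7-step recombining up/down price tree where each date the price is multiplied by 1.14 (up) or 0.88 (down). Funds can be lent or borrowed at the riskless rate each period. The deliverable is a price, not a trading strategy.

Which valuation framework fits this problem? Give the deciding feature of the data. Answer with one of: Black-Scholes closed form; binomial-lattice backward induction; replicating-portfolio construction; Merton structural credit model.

Key observation: with exercise allowed before expiry on a discrete up/down model (7 steps from spot 79.15), the strike-90.78 put's value must be rolled back through the tree testing early exercise at each node.

framework: binomial-lattice backward induction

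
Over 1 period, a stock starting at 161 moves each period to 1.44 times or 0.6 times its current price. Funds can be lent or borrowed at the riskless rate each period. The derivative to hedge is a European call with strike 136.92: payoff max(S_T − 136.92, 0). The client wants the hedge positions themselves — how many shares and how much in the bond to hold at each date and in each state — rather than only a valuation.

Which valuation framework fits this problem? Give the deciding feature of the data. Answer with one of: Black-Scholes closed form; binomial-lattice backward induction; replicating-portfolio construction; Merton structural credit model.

Key observation: a price alone would not answer the question — the per-node share/bond construction on the spot-161, 1.44/0.6 tree is required, and only the replicating-portfolio method yields it.

framework: replicating-portfolio construction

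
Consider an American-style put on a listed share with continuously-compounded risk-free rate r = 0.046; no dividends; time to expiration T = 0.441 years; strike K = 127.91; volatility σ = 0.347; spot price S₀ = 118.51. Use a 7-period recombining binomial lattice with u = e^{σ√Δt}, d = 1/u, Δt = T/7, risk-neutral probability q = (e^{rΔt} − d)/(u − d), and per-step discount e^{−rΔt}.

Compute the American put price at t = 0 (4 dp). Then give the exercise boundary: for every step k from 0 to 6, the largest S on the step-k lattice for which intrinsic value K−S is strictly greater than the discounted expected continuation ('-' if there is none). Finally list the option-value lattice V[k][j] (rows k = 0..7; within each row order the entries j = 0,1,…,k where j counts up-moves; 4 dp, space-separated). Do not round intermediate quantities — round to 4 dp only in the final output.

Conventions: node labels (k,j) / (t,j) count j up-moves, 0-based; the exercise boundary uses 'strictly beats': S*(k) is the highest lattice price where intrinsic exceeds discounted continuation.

price = 15.1345
boundary = - - - 91.2596 99.5644 108.6249 99.5644
tree:
15.1345
21.1511 9.0820
28.4568 13.8183 4.3010
36.6504 20.2606 7.3237 1.2410
44.2625 28.3456 12.1271 2.4639 0.0000
51.2396 36.6504 19.2851 4.8921 0.0000 0.0000
57.6348 44.2625 28.3456 9.7131 0.0000 0.0000 0.0000
63.4965 51.2396 36.6504 19.2851 0.0000 0.0000 0.0000 0.0000

params: Δt=0.06300 u=1.09100 d=0.91659 q=0.49488 e^(-rΔt)=0.99711
t_7 payoffs: 63.4965 51.2396 36.6504 19.2851 0.0000 0.0000 0.0000 0.0000
t_6: node(6,0) S=70.2752 payoff=57.6348 vs cont=57.2646 → 57.6348 [stop]  node(6,1) S=83.6475 payoff=44.2625 vs cont=43.8923 → 44.2625 [stop]  node(6,2) S=99.5644 payoff=28.3456 vs cont=27.9754 → 28.3456 [stop]  node(6,3) S=118.5100 payoff=9.4000 vs cont=9.7131 → 9.7131 [wait]  node(6,4) S=141.0607 payoff=0.0000 vs cont=0.0000 → 0.0000 [wait]  node(6,5) S=167.9024 payoff=0.0000 vs cont=0.0000 → 0.0000 [wait]  node(6,6) S=199.8516 payoff=0.0000 vs cont=0.0000 → 0.0000 [wait]  ⇒ S*(6)=99.5644
t_5: node(5,0) S=76.6704 payoff=51.2396 vs cont=50.8694 → 51.2396 [stop]  node(5,1) S=91.2596 payoff=36.6504 vs cont=36.2802 → 36.6504 [stop]  node(5,2) S=108.6249 payoff=19.2851 vs cont=19.0694 → 19.2851 [stop]  node(5,3) S=129.2946 payoff=0.0000 vs cont=4.8921 → 4.8921 [wait]  node(5,4) S=153.8974 payoff=0.0000 vs cont=0.0000 → 0.0000 [wait]  node(5,5) S=183.1818 payoff=0.0000 vs cont=0.0000 → 0.0000 [wait]  ⇒ S*(5)=108.6249
t_4: node(4,0) S=83.6475 payoff=44.2625 vs cont=43.8923 → 44.2625 [stop]  node(4,1) S=99.5644 payoff=28.3456 vs cont=27.9754 → 28.3456 [stop]  node(4,2) S=118.5100 payoff=9.4000 vs cont=12.1271 → 12.1271 [wait]  node(4,3) S=141.0607 payoff=0.0000 vs cont=2.4639 → 2.4639 [wait]  node(4,4) S=167.9024 payoff=0.0000 vs cont=0.0000 → 0.0000 [wait]  ⇒ S*(4)=99.5644
t_3: node(3,0) S=91.2596 payoff=36.6504 vs cont=36.2802 → 36.6504 [stop]  node(3,1) S=108.6249 payoff=19.2851 vs cont=20.2606 → 20.2606 [wait]  node(3,2) S=129.2946 payoff=0.0000 vs cont=7.3237 → 7.3237 [wait]  node(3,3) S=153.8974 payoff=0.0000 vs cont=1.2410 → 1.2410 [wait]  ⇒ S*(3)=91.2596
t_2: node(2,0) S=99.5644 payoff=28.3456 vs cont=28.4568 → 28.4568 [wait]  node(2,1) S=118.5100 payoff=9.4000 vs cont=13.8183 → 13.8183 [wait]  node(2,2) S=141.0607 payoff=0.0000 vs cont=4.3010 → 4.3010 [wait]  ⇒ S*(2)=-
t_1: node(1,0) S=108.6249 payoff=19.2851 vs cont=21.1511 → 21.1511 [wait]  node(1,1) S=129.2946 payoff=0.0000 vs cont=9.0820 → 9.0820 [wait]  ⇒ S*(1)=-
t_0: node(0,0) S=118.5100 payoff=9.4000 vs cont=15.1345 → 15.1345 [wait]  ⇒ S*(0)=-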